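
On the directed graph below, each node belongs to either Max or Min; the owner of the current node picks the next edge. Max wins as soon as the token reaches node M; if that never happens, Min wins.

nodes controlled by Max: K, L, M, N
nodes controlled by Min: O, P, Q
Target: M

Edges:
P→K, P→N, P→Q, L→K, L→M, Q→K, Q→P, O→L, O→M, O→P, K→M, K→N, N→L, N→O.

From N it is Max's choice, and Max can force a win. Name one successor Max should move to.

L

A0 = {M}
A1: add {K, L} — K (Max) has K→M; L (Max) has L→M.
A2: add {N} — N (Max) has N→L.
A3 = A2; e.g. O (Min) can still go to P. Fixed point.
From N, successor L is in the attractor (rank 1); the other successor O is not.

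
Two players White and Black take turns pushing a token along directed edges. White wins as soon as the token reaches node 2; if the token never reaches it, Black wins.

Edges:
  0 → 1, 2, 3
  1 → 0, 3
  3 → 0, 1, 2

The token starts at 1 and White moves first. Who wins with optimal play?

Track states (vertex, player-to-move).
A0 = {(2,White), (2,Black)}
A1: add {(0,White), (3,White)}.
A2: add {(1,Black)}.
A3 = A2; e.g. (0,Black) stays out. (1,White) never enters ⇒ Black avoids the target.

Black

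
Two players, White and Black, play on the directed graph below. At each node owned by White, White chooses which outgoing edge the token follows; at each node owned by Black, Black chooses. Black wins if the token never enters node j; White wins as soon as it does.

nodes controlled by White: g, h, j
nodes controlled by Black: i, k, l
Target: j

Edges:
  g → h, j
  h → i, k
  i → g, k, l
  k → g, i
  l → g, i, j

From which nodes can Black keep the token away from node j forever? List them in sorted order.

A0 = {j}
A1: add {g} — g (White) has g→j.
A2 = A1; e.g. h (White) has no edge into A1. Fixed point.
White's attractor = {g, j}; Black avoids the target exactly from the complement.

h, i, k, l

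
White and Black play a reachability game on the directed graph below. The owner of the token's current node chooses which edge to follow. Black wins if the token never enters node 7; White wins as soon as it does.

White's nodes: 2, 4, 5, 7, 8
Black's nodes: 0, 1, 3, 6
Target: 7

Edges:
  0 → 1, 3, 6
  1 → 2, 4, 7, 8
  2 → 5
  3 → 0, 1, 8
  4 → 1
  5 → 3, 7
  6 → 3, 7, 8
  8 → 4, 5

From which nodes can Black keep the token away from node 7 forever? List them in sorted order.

A0 = {7}
A1: add {5} — 5 (White) has 5→7.
A2: add {2, 8} — 2 (White) has 2→5; 8 (White) has 8→5.
A3 = A2; e.g. 0 (Black) can still go to 1. Fixed point.
White's attractor = {2, 5, 7, 8}; Black avoids the target exactly from the complement.

0, 1, 3, 4, 6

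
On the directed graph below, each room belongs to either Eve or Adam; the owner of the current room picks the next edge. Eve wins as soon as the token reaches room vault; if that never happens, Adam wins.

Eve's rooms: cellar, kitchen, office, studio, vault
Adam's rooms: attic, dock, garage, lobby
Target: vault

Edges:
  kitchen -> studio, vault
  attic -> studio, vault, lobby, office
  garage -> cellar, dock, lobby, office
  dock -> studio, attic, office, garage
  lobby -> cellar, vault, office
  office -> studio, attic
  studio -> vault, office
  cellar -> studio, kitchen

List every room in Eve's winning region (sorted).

attic, cellar, kitchen, lobby, office, studio, vault

A0 = {vault}
A1: add {kitchen, studio} — studio (Eve) has studio→vault; kitchen (Eve) has kitchen→vault.
A2: add {cellar, office} — cellar (Eve) has cellar→studio; office (Eve) has office→studio.
A3: add {lobby} — lobby (Adam): all of {cellar, vault, office} already in.
A4: add {attic} — attic (Adam): all of {studio, vault, lobby, office} already in.
A5 = A4; e.g. dock (Adam) can still go to garage. Fixed point.
Eve's winning region = {attic, cellar, kitchen, lobby, office, studio, vault}.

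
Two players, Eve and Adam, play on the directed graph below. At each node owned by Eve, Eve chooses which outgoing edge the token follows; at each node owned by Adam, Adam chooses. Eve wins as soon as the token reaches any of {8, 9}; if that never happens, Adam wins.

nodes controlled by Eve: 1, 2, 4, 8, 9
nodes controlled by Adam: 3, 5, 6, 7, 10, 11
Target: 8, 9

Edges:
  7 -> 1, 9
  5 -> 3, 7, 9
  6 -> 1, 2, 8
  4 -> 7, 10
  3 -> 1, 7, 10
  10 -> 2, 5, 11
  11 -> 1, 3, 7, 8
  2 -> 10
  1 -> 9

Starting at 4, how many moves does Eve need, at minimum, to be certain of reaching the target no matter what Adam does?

A0 = {8, 9}
A1: add {1} — 1 (Eve) has 1→9.
A2: add {7} — 7 (Adam): all of {1, 9} already in.
A3: add {4} — 4 (Eve) has 4→7.
A4 = A3; e.g. 2 (Eve) has no edge into A3. Fixed point.
4 enters the attractor at level 3, so Eve can force the target in 3 moves from there.

3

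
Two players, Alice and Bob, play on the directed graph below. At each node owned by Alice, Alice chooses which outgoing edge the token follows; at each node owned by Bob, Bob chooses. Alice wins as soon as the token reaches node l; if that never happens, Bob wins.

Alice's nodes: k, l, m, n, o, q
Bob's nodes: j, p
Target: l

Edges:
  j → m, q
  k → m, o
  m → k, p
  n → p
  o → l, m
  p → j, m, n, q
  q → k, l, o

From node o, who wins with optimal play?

Alice

A0 = {l}
A1: add {o, q} — o (Alice) has o→l; q (Alice) has q→l.
o ∈ A1, so Alice can force the target.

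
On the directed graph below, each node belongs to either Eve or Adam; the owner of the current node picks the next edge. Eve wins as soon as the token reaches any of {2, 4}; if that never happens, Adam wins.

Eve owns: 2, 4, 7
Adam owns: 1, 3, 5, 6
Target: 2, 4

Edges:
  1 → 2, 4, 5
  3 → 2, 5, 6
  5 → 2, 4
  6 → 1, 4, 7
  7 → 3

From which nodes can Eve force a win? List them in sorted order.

1, 2, 4, 5

A0 = {2, 4}
A1: add {5} — 5 (Adam): all of {2, 4} already in.
A2: add {1} — 1 (Adam): all of {2, 4, 5} already in.
A3 = A2; e.g. 3 (Adam) can still go to 6. Fixed point.
Eve's winning region = {1, 2, 4, 5}.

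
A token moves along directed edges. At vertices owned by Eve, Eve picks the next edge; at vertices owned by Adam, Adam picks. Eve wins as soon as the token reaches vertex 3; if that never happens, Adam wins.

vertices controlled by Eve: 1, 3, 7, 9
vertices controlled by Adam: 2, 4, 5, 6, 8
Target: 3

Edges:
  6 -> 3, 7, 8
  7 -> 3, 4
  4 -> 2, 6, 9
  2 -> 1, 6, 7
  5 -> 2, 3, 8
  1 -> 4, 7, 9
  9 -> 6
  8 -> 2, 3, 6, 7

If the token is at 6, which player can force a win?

A0 = {3}
A1: add {7} — 7 (Eve) has 7→3.
A2: add {1} — 1 (Eve) has 1→7.
A3 = A2; e.g. 2 (Adam) can still go to 6. Fixed point.
6 never enters the attractor, so Adam can avoid the target forever.

Adam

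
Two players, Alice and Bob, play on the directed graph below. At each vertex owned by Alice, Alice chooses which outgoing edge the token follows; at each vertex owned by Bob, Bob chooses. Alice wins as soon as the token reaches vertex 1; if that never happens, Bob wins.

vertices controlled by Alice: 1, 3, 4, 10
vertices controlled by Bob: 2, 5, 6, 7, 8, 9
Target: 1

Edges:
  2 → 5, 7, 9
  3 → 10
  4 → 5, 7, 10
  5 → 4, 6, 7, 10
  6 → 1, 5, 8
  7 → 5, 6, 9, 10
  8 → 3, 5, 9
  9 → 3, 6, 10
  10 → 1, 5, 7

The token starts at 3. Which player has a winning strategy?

Alice

A0 = {1}
A1: add {10} — 10 (Alice) has 10→1.
A2: add {3, 4} — 3 (Alice) has 3→10; 4 (Alice) has 4→10.
A3 = A2; e.g. 2 (Bob) can still go to 5. Fixed point.
3 ∈ A2, so Alice can force the target.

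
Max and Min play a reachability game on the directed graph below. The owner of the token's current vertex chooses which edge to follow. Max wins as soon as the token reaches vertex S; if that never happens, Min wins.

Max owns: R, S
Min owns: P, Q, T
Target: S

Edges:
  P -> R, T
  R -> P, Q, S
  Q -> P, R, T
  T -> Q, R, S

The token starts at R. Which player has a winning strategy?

Max

A0 = {S}
A1: add {R} — R (Max) has R→S.
A2 = A1; e.g. P (Min) can still go to T. Fixed point.
R ∈ A1, so Max can force the target.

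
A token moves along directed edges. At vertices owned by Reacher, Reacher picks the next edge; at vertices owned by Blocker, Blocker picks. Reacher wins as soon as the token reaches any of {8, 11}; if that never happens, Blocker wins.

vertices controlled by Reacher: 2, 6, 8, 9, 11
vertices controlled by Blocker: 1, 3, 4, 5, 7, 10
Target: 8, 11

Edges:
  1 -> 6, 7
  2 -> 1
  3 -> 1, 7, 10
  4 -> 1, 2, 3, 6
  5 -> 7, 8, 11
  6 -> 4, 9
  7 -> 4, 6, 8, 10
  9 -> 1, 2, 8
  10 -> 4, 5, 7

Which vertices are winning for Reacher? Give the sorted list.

A0 = {8, 11}
A1: add {9} — 9 (Reacher) has 9→8.
A2: add {6} — 6 (Reacher) has 6→9.
A3 = A2; e.g. 1 (Blocker) can still go to 7. Fixed point.
Reacher's winning region = {6, 8, 9, 11}.

6, 8, 9, 11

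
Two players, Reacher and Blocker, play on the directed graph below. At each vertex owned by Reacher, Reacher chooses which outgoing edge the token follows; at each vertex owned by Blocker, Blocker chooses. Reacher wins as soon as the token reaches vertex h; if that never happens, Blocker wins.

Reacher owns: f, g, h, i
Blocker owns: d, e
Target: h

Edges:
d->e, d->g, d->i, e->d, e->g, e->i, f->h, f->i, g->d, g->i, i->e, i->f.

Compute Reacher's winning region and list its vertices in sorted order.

f, g, h, i

A0 = {h}
A1: add {f} — f (Reacher) has f→h.
A2: add {i} — i (Reacher) has i→f.
A3: add {g} — g (Reacher) has g→i.
A4 = A3; e.g. d (Blocker) can still go to e. Fixed point.
Reacher's winning region = {f, g, h, i}.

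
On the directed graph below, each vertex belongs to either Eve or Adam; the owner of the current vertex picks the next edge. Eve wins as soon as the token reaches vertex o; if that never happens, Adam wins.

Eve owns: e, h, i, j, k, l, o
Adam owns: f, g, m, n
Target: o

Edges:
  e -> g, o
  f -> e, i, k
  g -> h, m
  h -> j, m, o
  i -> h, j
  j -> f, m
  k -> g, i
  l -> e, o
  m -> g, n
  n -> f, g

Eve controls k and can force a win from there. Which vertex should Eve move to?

i

A0 = {o}
A1: add {e, h, l} — e (Eve) has e→o; h (Eve) has h→o; l (Eve) has l→o.
A2: add {i} — i (Eve) has i→h.
A3: add {k} — k (Eve) has k→i.
A4: add {f} — f (Adam): all of {e, i, k} already in.
A5: add {j} — j (Eve) has j→f.
A6 = A5; e.g. g (Adam) can still go to m. Fixed point.
From k, successor i is in the attractor (rank 2); the other successor g is not.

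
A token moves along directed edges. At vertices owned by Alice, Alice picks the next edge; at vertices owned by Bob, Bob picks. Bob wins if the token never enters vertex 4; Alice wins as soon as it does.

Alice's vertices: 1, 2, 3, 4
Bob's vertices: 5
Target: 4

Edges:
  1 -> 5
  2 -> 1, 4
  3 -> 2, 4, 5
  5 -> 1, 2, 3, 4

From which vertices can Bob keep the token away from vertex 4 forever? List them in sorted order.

A0 = {4}
A1: add {2, 3} — 2 (Alice) has 2→4; 3 (Alice) has 3→4.
A2 = A1; e.g. 1 (Alice) has no edge into A1. Fixed point.
Alice's attractor = {2, 3, 4}; Bob avoids the target exactly from the complement.

1, 5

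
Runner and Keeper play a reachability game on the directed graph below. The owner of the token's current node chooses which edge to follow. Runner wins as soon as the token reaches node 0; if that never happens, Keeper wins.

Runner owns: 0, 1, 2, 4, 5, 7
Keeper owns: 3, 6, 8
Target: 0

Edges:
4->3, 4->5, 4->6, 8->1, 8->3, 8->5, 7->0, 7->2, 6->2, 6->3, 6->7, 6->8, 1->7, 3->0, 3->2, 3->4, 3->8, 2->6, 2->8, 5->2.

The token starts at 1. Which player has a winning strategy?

Runner

A0 = {0}
A1: add {7} — 7 (Runner) has 7→0.
A2: add {1} — 1 (Runner) has 1→7.
A3 = A2; e.g. 2 (Runner) has no edge into A2. Fixed point.
1 ∈ A2, so Runner can force the target.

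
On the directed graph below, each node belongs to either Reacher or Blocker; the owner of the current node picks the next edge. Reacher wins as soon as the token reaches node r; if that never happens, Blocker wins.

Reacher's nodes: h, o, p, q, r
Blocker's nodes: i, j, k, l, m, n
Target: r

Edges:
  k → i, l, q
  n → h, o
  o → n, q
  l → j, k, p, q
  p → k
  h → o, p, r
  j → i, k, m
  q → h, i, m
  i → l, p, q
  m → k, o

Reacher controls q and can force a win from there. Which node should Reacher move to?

A0 = {r}
A1: add {h} — h (Reacher) has h→r.
A2: add {q} — q (Reacher) has q→h.
A3: add {o} — o (Reacher) has o→q.
A4: add {n} — n (Blocker): all of {h, o} already in.
A5 = A4; e.g. i (Blocker) can still go to l. Fixed point.
From q, successor h is in the attractor (rank 1); the other successors i, m are not.

h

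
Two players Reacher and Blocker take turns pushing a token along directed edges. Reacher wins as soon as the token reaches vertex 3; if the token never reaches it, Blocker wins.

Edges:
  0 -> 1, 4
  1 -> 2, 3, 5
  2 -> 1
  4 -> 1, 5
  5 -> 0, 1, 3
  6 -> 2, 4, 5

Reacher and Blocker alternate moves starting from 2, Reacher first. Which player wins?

Blocker

Track states (vertex, player-to-move).
A0 = {(3,Reacher), (3,Blocker)}
A1: add {(1,Reacher), (5,Reacher)}.
A2: add {(2,Blocker), (4,Blocker)}.
A3: add {(0,Reacher), (6,Reacher)}.
A4: add {(5,Blocker)}.
A5: add {(4,Reacher)}.
A6: add {(0,Blocker)}.
A7 = A6; e.g. (1,Blocker) stays out. (2,Reacher) never enters ⇒ Blocker avoids the target.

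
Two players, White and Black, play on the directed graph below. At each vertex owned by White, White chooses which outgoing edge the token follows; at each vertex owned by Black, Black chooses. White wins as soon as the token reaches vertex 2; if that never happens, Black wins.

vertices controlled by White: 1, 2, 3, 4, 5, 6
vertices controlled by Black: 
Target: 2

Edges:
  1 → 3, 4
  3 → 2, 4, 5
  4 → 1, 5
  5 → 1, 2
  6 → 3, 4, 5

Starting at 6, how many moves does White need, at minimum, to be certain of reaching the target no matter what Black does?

2

A0 = {2}
A1: add {3, 5} — 3 (White) has 3→2; 5 (White) has 5→2.
A2: add {1, 4, 6} — 1 (White) has 1→3; 4 (White) has 4→5; 6 (White) has 6→3.
A2 = all vertices. Fixed point.
6 enters the attractor at level 2, so White can force the target in 2 moves from there.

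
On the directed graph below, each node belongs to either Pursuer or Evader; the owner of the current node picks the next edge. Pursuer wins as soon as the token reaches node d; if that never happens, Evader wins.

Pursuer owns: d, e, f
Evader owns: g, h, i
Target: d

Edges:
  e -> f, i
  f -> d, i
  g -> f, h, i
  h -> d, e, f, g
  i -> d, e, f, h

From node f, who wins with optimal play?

Pursuer

A0 = {d}
A1: add {f} — f (Pursuer) has f→d.
f ∈ A1, so Pursuer can force the target.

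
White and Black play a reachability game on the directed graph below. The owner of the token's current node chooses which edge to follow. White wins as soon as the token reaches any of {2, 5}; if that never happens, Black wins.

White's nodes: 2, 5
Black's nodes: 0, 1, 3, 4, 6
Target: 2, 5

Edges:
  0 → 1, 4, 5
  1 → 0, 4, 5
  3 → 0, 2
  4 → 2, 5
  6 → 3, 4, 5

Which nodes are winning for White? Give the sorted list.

A0 = {2, 5}
A1: add {4} — 4 (Black): all of {2, 5} already in.
A2 = A1; e.g. 0 (Black) can still go to 1. Fixed point.
White's winning region = {2, 4, 5}.

2, 4, 5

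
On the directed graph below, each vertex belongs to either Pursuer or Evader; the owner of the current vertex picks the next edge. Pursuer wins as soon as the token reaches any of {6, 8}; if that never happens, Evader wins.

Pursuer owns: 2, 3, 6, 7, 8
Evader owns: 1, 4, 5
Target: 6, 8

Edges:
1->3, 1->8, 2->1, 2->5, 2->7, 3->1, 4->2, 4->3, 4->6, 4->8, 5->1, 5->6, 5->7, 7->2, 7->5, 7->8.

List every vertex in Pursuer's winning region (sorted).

A0 = {6, 8}
A1: add {7} — 7 (Pursuer) has 7→8.
A2: add {2} — 2 (Pursuer) has 2→7.
A3 = A2; e.g. 1 (Evader) can still go to 3. Fixed point.
Pursuer's winning region = {2, 6, 7, 8}.

2, 6, 7, 8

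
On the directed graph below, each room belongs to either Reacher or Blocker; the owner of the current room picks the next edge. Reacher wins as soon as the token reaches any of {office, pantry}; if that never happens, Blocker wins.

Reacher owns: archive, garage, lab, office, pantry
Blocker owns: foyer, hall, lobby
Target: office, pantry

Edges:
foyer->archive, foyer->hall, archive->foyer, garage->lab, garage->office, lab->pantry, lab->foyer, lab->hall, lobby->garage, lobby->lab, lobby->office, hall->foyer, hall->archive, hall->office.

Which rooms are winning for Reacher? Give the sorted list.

garage, lab, lobby, office, pantry

A0 = {office, pantry}
A1: add {garage, lab} — garage (Reacher) has garage→office; lab (Reacher) has lab→pantry.
A2: add {lobby} — lobby (Blocker): all of {garage, lab, office} already in.
A3 = A2; e.g. foyer (Blocker) can still go to archive. Fixed point.
Reacher's winning region = {garage, lab, lobby, office, pantry}.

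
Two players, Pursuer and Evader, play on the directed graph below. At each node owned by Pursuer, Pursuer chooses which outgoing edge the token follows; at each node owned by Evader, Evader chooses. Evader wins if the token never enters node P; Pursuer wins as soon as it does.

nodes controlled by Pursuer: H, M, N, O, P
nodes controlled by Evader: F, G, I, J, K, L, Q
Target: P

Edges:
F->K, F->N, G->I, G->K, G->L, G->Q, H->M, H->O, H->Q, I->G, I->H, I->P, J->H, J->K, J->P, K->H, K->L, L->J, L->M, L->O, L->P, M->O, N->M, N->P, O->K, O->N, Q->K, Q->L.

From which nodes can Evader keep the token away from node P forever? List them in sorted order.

A0 = {P}
A1: add {N} — N (Pursuer) has N→P.
A2: add {O} — O (Pursuer) has O→N.
A3: add {H, M} — H (Pursuer) has H→O; M (Pursuer) has M→O.
A4 = A3; e.g. F (Evader) can still go to K. Fixed point.
Pursuer's attractor = {H, M, N, O, P}; Evader avoids the target exactly from the complement.

F, G, I, J, K, L, Q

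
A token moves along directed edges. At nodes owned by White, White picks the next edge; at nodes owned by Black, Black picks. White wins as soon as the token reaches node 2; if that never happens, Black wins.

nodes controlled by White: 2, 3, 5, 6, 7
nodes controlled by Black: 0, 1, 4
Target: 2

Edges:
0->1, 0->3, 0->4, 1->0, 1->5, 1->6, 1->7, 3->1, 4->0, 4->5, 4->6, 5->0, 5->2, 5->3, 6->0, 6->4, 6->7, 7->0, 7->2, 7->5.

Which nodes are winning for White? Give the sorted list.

2, 5, 6, 7

A0 = {2}
A1: add {5, 7} — 5 (White) has 5→2; 7 (White) has 7→2.
A2: add {6} — 6 (White) has 6→7.
A3 = A2; e.g. 0 (Black) can still go to 1. Fixed point.
White's winning region = {2, 5, 6, 7}.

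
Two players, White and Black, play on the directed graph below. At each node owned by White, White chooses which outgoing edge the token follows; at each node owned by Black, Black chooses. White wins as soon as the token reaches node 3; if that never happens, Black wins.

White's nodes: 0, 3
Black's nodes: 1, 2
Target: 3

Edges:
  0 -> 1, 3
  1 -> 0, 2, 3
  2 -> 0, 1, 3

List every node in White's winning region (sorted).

0, 3

A0 = {3}
A1: add {0} — 0 (White) has 0→3.
A2 = A1; e.g. 1 (Black) can still go to 2. Fixed point.
White's winning region = {0, 3}.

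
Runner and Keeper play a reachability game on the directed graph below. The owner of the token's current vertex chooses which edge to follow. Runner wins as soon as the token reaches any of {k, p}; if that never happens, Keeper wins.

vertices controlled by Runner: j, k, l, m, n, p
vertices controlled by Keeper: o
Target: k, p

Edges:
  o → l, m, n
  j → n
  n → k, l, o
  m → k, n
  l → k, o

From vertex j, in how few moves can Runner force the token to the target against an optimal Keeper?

2

A0 = {k, p}
A1: add {l, m, n} — l (Runner) has l→k; m (Runner) has m→k; n (Runner) has n→k.
A2: add {j, o} — j (Runner) has j→n; o (Keeper): all of {l, m, n} already in.
A2 = all vertices. Fixed point.
j enters the attractor at level 2, so Runner can force the target in 2 moves from there.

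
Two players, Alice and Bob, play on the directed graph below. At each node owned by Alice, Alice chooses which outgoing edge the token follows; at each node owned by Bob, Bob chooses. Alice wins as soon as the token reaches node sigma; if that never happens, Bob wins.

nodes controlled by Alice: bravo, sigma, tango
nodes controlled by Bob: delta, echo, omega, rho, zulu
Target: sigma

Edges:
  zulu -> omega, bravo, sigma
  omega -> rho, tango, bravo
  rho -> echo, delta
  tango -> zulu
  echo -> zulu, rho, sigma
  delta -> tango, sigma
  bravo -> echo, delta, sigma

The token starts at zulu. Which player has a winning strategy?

A0 = {sigma}
A1: add {bravo} — bravo (Alice) has bravo→sigma.
A2 = A1; e.g. zulu (Bob) can still go to omega. Fixed point.
zulu never enters the attractor, so Bob can avoid the target forever.

Bob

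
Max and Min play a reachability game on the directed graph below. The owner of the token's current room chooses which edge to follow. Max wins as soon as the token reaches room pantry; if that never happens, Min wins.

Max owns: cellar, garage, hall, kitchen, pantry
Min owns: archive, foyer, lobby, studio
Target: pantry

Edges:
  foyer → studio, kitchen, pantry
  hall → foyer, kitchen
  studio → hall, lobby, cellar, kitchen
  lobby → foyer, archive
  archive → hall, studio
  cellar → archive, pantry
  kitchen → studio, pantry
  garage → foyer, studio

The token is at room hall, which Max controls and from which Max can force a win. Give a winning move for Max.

A0 = {pantry}
A1: add {cellar, kitchen} — cellar (Max) has cellar→pantry; kitchen (Max) has kitchen→pantry.
A2: add {hall} — hall (Max) has hall→kitchen.
A3 = A2; e.g. foyer (Min) can still go to studio. Fixed point.
From hall, successor kitchen is in the attractor (rank 1); the other successor foyer is not.

kitchen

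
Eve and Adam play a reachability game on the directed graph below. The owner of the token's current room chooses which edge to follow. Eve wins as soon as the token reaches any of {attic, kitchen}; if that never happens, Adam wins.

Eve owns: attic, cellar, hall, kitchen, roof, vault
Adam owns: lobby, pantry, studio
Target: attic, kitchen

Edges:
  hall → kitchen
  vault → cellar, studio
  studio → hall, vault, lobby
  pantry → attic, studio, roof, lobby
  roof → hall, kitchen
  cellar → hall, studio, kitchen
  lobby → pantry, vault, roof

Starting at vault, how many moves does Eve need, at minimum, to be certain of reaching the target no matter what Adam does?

2

A0 = {attic, kitchen}
A1: add {cellar, hall, roof} — hall (Eve) has hall→kitchen; cellar (Eve) has cellar→kitchen; roof (Eve) has roof→kitchen.
A2: add {vault} — vault (Eve) has vault→cellar.
A3 = A2; e.g. studio (Adam) can still go to lobby. Fixed point.
vault enters the attractor at level 2, so Eve can force the target in 2 moves from there.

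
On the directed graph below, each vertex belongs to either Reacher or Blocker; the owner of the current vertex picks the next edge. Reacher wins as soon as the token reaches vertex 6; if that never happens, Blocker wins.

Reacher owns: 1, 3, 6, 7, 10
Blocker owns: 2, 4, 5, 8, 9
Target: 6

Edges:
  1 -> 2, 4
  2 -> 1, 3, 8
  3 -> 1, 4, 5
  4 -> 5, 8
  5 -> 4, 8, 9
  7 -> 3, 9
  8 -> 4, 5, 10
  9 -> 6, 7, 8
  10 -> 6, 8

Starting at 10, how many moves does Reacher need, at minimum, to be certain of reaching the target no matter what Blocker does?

A0 = {6}
A1: add {10} — 10 (Reacher) has 10→6.
A2 = A1; e.g. 1 (Reacher) has no edge into A1. Fixed point.
10 enters the attractor at level 1, so Reacher can force the target in 1 move from there.

1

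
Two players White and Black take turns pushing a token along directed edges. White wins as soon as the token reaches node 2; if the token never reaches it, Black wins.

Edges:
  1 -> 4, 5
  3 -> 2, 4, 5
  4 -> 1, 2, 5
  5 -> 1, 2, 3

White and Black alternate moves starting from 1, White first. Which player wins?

Black

Track states (vertex, player-to-move).
A0 = {(2,White), (2,Black)}
A1: add {(3,White), (4,White), (5,White)}.
A2: add {(1,Black), (3,Black)}.
A3 = A2; e.g. (1,White) stays out. (1,White) never enters ⇒ Black avoids the target.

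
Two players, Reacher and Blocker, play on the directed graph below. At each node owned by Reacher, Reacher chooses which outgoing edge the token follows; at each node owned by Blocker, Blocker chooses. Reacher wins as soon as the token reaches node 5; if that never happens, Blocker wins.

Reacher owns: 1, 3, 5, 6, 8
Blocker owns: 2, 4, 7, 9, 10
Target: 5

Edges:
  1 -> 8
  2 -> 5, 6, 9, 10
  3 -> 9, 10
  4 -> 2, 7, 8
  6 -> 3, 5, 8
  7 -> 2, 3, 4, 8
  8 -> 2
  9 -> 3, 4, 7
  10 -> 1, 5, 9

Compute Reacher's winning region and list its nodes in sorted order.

A0 = {5}
A1: add {6} — 6 (Reacher) has 6→5.
A2 = A1; e.g. 1 (Reacher) has no edge into A1. Fixed point.
Reacher's winning region = {5, 6}.

5, 6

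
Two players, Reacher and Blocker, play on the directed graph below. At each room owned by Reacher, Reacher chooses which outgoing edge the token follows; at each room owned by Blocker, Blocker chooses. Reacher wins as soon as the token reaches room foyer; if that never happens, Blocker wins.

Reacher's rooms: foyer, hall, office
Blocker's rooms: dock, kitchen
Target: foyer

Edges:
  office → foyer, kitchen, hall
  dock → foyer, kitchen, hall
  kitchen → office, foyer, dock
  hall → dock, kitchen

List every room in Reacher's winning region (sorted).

foyer, office

A0 = {foyer}
A1: add {office} — office (Reacher) has office→foyer.
A2 = A1; e.g. dock (Blocker) can still go to kitchen. Fixed point.
Reacher's winning region = {foyer, office}.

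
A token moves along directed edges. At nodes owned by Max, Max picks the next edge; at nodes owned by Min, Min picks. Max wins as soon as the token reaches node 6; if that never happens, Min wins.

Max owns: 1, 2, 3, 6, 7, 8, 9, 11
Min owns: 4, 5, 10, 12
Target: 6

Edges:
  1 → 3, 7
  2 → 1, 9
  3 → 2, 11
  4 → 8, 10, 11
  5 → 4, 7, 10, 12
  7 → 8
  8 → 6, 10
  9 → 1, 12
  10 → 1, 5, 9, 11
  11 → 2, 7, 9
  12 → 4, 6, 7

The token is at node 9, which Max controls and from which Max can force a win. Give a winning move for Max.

A0 = {6}
A1: add {8} — 8 (Max) has 8→6.
A2: add {7} — 7 (Max) has 7→8.
A3: add {1, 11} — 1 (Max) has 1→7; 11 (Max) has 11→7.
A4: add {2, 3, 9} — 2 (Max) has 2→1; 3 (Max) has 3→11; 9 (Max) has 9→1.
A5 = A4; e.g. 4 (Min) can still go to 10. Fixed point.
From 9, successor 1 is in the attractor (rank 3); the other successor 12 is not.

1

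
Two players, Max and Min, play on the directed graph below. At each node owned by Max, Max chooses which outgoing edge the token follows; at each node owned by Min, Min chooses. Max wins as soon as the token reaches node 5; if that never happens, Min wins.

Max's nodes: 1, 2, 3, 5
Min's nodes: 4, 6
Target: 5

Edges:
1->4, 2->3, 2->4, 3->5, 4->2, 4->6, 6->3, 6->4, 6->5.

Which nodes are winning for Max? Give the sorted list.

A0 = {5}
A1: add {3} — 3 (Max) has 3→5.
A2: add {2} — 2 (Max) has 2→3.
A3 = A2; e.g. 1 (Max) has no edge into A2. Fixed point.
Max's winning region = {2, 3, 5}.

2, 3, 5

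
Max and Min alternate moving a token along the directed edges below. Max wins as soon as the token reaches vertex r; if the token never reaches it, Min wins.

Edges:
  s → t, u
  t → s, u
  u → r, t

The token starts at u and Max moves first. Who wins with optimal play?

Track states (vertex, player-to-move).
A0 = {(r,Max), (r,Min)}
A1: add {(u,Max)}.
(u,Max) ∈ A1 ⇒ Max forces the target.

Max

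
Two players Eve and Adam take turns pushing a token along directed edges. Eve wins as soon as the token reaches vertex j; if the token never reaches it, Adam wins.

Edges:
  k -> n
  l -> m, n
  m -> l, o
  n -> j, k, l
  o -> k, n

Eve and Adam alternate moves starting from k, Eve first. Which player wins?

Adam

Track states (vertex, player-to-move).
A0 = {(j,Eve), (j,Adam)}
A1: add {(n,Eve)}.
A2: add {(k,Adam)}.
A3: add {(o,Eve)}.
A4 = A3; e.g. (k,Eve) stays out. (k,Eve) never enters ⇒ Adam avoids the target.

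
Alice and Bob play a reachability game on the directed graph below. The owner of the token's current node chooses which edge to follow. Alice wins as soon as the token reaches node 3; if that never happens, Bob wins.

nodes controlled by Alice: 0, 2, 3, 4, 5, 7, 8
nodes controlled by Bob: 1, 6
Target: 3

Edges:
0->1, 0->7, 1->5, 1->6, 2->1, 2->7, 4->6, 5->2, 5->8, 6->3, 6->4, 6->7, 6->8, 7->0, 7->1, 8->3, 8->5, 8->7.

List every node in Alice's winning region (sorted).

3, 5, 8

A0 = {3}
A1: add {8} — 8 (Alice) has 8→3.
A2: add {5} — 5 (Alice) has 5→8.
A3 = A2; e.g. 0 (Alice) has no edge into A2. Fixed point.
Alice's winning region = {3, 5, 8}.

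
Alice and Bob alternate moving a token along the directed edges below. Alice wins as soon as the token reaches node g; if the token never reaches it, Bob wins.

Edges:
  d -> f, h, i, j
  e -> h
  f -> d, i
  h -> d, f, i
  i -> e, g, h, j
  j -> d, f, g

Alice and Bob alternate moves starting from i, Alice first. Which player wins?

Track states (vertex, player-to-move).
A0 = {(g,Alice), (g,Bob)}
A1: add {(i,Alice), (j,Alice)}.
(i,Alice) ∈ A1 ⇒ Alice forces the target.

Alice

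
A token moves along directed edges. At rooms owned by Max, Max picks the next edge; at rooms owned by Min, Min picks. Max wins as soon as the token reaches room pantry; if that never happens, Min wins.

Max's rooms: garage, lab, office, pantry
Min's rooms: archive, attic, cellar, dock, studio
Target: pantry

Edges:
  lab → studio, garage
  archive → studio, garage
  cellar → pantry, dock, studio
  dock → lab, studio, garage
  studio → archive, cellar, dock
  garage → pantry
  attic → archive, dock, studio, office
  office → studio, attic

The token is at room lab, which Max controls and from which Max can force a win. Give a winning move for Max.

garage

A0 = {pantry}
A1: add {garage} — garage (Max) has garage→pantry.
A2: add {lab} — lab (Max) has lab→garage.
A3 = A2; e.g. archive (Min) can still go to studio. Fixed point.
From lab, successor garage is in the attractor (rank 1); the other successor studio is not.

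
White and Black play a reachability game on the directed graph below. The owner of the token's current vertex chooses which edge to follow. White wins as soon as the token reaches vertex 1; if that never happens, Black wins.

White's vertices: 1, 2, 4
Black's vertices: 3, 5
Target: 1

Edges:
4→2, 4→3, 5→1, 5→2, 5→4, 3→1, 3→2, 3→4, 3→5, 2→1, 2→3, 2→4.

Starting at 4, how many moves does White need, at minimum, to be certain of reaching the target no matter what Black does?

2

A0 = {1}
A1: add {2} — 2 (White) has 2→1.
A2: add {4} — 4 (White) has 4→2.
4 enters the attractor at level 2, so White can force the target in 2 moves from there.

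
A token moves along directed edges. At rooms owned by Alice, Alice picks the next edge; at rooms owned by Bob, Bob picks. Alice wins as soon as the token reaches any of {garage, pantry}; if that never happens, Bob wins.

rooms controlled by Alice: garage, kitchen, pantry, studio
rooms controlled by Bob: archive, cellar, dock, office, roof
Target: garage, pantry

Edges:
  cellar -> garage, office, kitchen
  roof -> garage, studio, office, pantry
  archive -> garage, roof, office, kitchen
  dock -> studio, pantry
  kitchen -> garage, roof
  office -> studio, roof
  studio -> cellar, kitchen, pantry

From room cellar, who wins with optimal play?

Bob

A0 = {garage, pantry}
A1: add {kitchen, studio} — studio (Alice) has studio→pantry; kitchen (Alice) has kitchen→garage.
A2: add {dock} — dock (Bob): all of {studio, pantry} already in.
A3 = A2; e.g. cellar (Bob) can still go to office. Fixed point.
cellar never enters the attractor, so Bob can avoid the target forever.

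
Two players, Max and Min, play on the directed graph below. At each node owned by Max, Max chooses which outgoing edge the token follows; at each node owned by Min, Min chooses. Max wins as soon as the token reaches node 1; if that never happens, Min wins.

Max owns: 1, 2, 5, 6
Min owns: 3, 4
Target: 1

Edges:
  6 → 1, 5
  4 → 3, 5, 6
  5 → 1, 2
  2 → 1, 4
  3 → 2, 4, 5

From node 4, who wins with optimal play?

Min

A0 = {1}
A1: add {2, 5, 6} — 2 (Max) has 2→1; 5 (Max) has 5→1; 6 (Max) has 6→1.
A2 = A1; e.g. 3 (Min) can still go to 4. Fixed point.
4 never enters the attractor, so Min can avoid the target forever.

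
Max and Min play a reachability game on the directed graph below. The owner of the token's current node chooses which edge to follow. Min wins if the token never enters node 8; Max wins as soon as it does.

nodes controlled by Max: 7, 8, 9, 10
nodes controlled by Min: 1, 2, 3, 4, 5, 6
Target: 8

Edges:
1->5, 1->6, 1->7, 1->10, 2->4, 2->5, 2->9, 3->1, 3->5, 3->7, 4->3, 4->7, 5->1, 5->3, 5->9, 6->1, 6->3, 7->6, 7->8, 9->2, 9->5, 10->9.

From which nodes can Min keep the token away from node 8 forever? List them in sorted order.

1, 2, 3, 4, 5, 6, 9, 10

A0 = {8}
A1: add {7} — 7 (Max) has 7→8.
A2 = A1; e.g. 1 (Min) can still go to 5. Fixed point.
Max's attractor = {7, 8}; Min avoids the target exactly from the complement.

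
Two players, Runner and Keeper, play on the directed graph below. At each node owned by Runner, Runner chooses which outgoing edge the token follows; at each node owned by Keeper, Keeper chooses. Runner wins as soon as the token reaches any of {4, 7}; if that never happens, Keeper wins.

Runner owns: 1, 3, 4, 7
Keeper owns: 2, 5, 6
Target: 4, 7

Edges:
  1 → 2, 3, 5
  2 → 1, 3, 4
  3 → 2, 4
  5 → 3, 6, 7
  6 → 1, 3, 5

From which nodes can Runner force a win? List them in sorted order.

1, 2, 3, 4, 7

A0 = {4, 7}
A1: add {3} — 3 (Runner) has 3→4.
A2: add {1} — 1 (Runner) has 1→3.
A3: add {2} — 2 (Keeper): all of {1, 3, 4} already in.
A4 = A3; e.g. 5 (Keeper) can still go to 6. Fixed point.
Runner's winning region = {1, 2, 3, 4, 7}.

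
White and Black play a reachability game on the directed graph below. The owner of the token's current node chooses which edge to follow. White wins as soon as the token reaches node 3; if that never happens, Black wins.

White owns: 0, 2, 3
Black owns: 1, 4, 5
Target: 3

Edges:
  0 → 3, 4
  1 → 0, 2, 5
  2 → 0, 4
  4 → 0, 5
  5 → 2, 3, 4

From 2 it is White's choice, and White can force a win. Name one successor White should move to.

A0 = {3}
A1: add {0} — 0 (White) has 0→3.
A2: add {2} — 2 (White) has 2→0.
A3 = A2; e.g. 1 (Black) can still go to 5. Fixed point.
From 2, successor 0 is in the attractor (rank 1); the other successor 4 is not.

0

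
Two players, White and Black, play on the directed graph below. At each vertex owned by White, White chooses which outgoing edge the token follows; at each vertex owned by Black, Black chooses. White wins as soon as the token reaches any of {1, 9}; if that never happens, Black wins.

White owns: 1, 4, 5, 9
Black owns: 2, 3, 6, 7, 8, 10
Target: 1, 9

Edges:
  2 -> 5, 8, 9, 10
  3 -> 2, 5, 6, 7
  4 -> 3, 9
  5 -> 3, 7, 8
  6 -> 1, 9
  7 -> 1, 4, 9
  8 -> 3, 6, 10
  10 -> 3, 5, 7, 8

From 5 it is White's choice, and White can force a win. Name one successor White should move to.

7

A0 = {1, 9}
A1: add {4, 6} — 4 (White) has 4→9; 6 (Black): all of {1, 9} already in.
A2: add {7} — 7 (Black): all of {1, 4, 9} already in.
A3: add {5} — 5 (White) has 5→7.
A4 = A3; e.g. 2 (Black) can still go to 8. Fixed point.
From 5, successor 7 is in the attractor (rank 2); the other successors 3, 8 are not.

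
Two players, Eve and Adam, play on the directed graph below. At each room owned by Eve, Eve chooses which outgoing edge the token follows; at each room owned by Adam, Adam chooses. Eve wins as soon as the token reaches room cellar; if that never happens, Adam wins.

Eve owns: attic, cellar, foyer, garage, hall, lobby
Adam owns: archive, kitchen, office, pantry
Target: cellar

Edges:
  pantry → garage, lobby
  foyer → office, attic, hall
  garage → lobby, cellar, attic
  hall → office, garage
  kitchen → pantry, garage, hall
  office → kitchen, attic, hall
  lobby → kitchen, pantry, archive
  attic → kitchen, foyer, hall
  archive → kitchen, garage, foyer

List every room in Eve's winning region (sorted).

attic, cellar, foyer, garage, hall

A0 = {cellar}
A1: add {garage} — garage (Eve) has garage→cellar.
A2: add {hall} — hall (Eve) has hall→garage.
A3: add {attic, foyer} — foyer (Eve) has foyer→hall; attic (Eve) has attic→hall.
A4 = A3; e.g. office (Adam) can still go to kitchen. Fixed point.
Eve's winning region = {attic, cellar, foyer, garage, hall}.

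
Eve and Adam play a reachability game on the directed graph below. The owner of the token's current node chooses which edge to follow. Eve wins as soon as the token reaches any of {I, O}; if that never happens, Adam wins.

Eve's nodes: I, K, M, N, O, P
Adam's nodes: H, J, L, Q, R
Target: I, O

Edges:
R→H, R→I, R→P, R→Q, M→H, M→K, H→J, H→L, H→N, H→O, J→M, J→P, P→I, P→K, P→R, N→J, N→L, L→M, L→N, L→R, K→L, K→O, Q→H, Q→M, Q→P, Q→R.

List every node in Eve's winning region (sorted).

A0 = {I, O}
A1: add {K, P} — K (Eve) has K→O; P (Eve) has P→I.
A2: add {M} — M (Eve) has M→K.
A3: add {J} — J (Adam): all of {M, P} already in.
A4: add {N} — N (Eve) has N→J.
A5 = A4; e.g. H (Adam) can still go to L. Fixed point.
Eve's winning region = {I, J, K, M, N, O, P}.

I, J, K, M, N, O, P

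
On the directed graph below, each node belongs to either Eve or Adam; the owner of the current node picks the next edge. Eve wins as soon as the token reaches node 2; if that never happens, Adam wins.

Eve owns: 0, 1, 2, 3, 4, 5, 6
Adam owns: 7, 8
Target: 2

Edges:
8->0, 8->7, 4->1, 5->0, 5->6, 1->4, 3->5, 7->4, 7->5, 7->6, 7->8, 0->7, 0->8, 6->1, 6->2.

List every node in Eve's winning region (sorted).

2, 3, 5, 6

A0 = {2}
A1: add {6} — 6 (Eve) has 6→2.
A2: add {5} — 5 (Eve) has 5→6.
A3: add {3} — 3 (Eve) has 3→5.
A4 = A3; e.g. 0 (Eve) has no edge into A3. Fixed point.
Eve's winning region = {2, 3, 5, 6}.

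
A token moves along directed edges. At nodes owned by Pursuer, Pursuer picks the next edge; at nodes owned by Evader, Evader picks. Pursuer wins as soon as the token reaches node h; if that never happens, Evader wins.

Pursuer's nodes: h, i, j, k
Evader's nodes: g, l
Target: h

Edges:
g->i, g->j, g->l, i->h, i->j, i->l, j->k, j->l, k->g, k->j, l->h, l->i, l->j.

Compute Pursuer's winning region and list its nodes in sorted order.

h, i

A0 = {h}
A1: add {i} — i (Pursuer) has i→h.
A2 = A1; e.g. g (Evader) can still go to j. Fixed point.
Pursuer's winning region = {h, i}.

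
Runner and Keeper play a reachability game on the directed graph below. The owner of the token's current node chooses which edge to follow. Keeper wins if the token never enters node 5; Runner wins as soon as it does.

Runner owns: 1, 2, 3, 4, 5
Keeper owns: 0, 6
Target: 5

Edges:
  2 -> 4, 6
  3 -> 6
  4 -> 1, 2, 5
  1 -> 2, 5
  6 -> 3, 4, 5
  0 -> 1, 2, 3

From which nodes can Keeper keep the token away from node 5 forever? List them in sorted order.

0, 3, 6

A0 = {5}
A1: add {1, 4} — 1 (Runner) has 1→5; 4 (Runner) has 4→5.
A2: add {2} — 2 (Runner) has 2→4.
A3 = A2; e.g. 0 (Keeper) can still go to 3. Fixed point.
Runner's attractor = {1, 2, 4, 5}; Keeper avoids the target exactly from the complement.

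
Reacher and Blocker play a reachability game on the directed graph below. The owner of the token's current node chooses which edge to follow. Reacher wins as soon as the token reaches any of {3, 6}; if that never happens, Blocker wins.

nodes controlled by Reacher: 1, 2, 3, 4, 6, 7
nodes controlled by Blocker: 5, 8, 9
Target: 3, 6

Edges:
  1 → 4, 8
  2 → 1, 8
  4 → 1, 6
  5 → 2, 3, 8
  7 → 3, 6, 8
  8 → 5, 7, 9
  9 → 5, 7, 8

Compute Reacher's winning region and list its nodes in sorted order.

1, 2, 3, 4, 6, 7

A0 = {3, 6}
A1: add {4, 7} — 4 (Reacher) has 4→6; 7 (Reacher) has 7→3.
A2: add {1} — 1 (Reacher) has 1→4.
A3: add {2} — 2 (Reacher) has 2→1.
A4 = A3; e.g. 5 (Blocker) can still go to 8. Fixed point.
Reacher's winning region = {1, 2, 3, 4, 6, 7}.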